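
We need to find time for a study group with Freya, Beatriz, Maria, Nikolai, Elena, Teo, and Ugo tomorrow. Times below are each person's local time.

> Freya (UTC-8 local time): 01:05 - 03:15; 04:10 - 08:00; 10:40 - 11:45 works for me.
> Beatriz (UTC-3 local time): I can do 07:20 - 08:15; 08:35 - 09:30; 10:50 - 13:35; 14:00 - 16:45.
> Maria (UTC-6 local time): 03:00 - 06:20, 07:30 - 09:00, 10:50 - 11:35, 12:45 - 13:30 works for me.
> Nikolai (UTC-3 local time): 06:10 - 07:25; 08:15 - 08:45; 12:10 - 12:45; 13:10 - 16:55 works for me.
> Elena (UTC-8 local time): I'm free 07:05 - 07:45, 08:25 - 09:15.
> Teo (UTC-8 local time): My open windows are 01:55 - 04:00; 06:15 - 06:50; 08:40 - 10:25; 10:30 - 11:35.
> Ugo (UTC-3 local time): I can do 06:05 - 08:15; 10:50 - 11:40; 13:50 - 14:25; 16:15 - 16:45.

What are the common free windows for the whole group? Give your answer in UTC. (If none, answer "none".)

none

Freya in UTC: 09:05-11:15, 12:10-16:00, 18:40-19:45 (add 8h to convert from UTC-8).
Beatriz in UTC: 10:20-11:15, 11:35-12:30, 13:50-16:35, 17:00-19:45 (add 3h to convert from UTC-3).
Maria in UTC: 09:00-12:20, 13:30-15:00, 16:50-17:35, 18:45-19:30 (add 6h to convert from UTC-6).
Nikolai in UTC: 09:10-10:25, 11:15-11:45, 15:10-15:45, 16:10-19:55 (add 3h to convert from UTC-3).
Elena in UTC: 15:05-15:45, 16:25-17:15 (add 8h to convert from UTC-8).
Teo in UTC: 09:55-12:00, 14:15-14:50, 16:40-18:25, 18:30-19:35 (add 8h to convert from UTC-8).
Ugo in UTC: 09:05-11:15, 13:50-14:40, 16:50-17:25, 19:15-19:45 (add 3h to convert from UTC-3).
Freya ∩ Beatriz: 10:20-11:15, 12:10-12:30, 13:50-16:00, 18:40-19:45.
Freya ∩ Beatriz ∩ Maria: 10:20-11:15, 12:10-12:20, 13:50-15:00, 18:45-19:30.
Freya ∩ Beatriz ∩ Maria ∩ Nikolai: 10:20-10:25, 18:45-19:30.
Freya ∩ Beatriz ∩ Maria ∩ Nikolai ∩ Elena: ∅.
Freya ∩ Beatriz ∩ Maria ∩ Nikolai ∩ Elena ∩ Teo: ∅.
Freya ∩ Beatriz ∩ Maria ∩ Nikolai ∩ Elena ∩ Teo ∩ Ugo: ∅.
There is no time when everyone is free.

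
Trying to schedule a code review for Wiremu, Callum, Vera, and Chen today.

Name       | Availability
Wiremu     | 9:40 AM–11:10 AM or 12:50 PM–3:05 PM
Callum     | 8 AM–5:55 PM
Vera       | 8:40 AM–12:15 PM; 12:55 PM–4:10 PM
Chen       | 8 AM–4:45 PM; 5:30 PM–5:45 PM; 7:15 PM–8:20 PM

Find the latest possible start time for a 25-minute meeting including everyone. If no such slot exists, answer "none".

14:40

Wiremu ∩ Callum: 09:40-11:10, 12:50-15:05.
Wiremu ∩ Callum ∩ Vera: 09:40-11:10, 12:55-15:05.
Wiremu ∩ Callum ∩ Vera ∩ Chen: 09:40-11:10, 12:55-15:05.
So the common availability across everyone is 09:40-11:10, 12:55-15:05.
The last common window of at least 25 minutes is 12:55-15:05; a 25-minute meeting can start as late as 14:40 and still end by 15:05.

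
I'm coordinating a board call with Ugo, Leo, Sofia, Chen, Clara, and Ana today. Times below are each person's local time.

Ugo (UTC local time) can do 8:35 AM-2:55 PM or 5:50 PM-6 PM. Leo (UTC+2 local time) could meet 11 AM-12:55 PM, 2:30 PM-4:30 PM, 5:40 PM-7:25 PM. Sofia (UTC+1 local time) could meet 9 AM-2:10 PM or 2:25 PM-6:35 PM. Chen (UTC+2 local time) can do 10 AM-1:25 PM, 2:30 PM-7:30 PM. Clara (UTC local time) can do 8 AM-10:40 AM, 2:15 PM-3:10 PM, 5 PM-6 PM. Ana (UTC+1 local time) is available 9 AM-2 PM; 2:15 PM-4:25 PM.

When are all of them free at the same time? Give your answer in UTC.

09:00-10:40, 14:15-14:30

Ugo in UTC: 08:35-14:55, 17:50-18:00.
Leo in UTC: 09:00-10:55, 12:30-14:30, 15:40-17:25 (subtract 2h to convert from UTC+2).
Sofia in UTC: 08:00-13:10, 13:25-17:35 (subtract 1h to convert from UTC+1).
Chen in UTC: 08:00-11:25, 12:30-17:30 (subtract 2h to convert from UTC+2).
Clara in UTC: 08:00-10:40, 14:15-15:10, 17:00-18:00.
Ana in UTC: 08:00-13:00, 13:15-15:25 (subtract 1h to convert from UTC+1).
Ugo ∩ Leo: 09:00-10:55, 12:30-14:30.
Ugo ∩ Leo ∩ Sofia: 09:00-10:55, 12:30-13:10, 13:25-14:30.
Ugo ∩ Leo ∩ Sofia ∩ Chen: 09:00-10:55, 12:30-13:10, 13:25-14:30.
Ugo ∩ Leo ∩ Sofia ∩ Chen ∩ Clara: 09:00-10:40, 14:15-14:30.
Ugo ∩ Leo ∩ Sofia ∩ Chen ∩ Clara ∩ Ana: 09:00-10:40, 14:15-14:30.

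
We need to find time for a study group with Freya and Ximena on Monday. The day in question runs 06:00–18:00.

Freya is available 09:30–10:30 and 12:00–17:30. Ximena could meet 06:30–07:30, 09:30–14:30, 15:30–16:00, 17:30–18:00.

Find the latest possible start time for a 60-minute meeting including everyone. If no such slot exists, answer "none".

Freya ∩ Ximena: 09:30-10:30, 12:00-14:30, 15:30-16:00.
The last common window of at least 60 minutes is 12:00-14:30; a 60-minute meeting can start as late as 13:30 and still end by 14:30.

13:30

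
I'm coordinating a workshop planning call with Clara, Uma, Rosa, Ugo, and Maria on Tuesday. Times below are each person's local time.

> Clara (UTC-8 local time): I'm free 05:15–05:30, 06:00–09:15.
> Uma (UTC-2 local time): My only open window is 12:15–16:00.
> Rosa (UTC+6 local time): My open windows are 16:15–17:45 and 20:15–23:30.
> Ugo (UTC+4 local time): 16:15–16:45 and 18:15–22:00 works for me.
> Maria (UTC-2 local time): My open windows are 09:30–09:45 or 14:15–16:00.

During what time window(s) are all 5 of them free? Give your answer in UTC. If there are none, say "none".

Clara in UTC: 13:15-13:30, 14:00-17:15 (add 8h to convert from UTC-8).
Uma in UTC: 14:15-18:00 (add 2h to convert from UTC-2).
Rosa in UTC: 10:15-11:45, 14:15-17:30 (subtract 6h to convert from UTC+6).
Ugo in UTC: 12:15-12:45, 14:15-18:00 (subtract 4h to convert from UTC+4).
Maria in UTC: 11:30-11:45, 16:15-18:00 (add 2h to convert from UTC-2).
Clara ∩ Uma: 14:15-17:15.
Clara ∩ Uma ∩ Rosa: 14:15-17:15.
Clara ∩ Uma ∩ Rosa ∩ Ugo: 14:15-17:15.
Clara ∩ Uma ∩ Rosa ∩ Ugo ∩ Maria: 16:15-17:15.
Those are the intersection windows.

16:15-17:15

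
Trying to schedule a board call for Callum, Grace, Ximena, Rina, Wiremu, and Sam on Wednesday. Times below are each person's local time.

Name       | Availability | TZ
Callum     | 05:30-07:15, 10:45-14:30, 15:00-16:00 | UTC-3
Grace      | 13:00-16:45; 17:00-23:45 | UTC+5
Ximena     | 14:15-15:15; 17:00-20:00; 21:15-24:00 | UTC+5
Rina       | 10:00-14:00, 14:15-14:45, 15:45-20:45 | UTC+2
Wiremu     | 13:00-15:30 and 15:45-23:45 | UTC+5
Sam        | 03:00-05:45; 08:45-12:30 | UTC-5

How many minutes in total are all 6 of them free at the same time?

Callum in UTC: 08:30-10:15, 13:45-17:30, 18:00-19:00 (add 3h to convert from UTC-3).
Grace in UTC: 08:00-11:45, 12:00-18:45 (subtract 5h to convert from UTC+5).
Ximena in UTC: 09:15-10:15, 12:00-15:00, 16:15-19:00 (subtract 5h to convert from UTC+5).
Rina in UTC: 08:00-12:00, 12:15-12:45, 13:45-18:45 (subtract 2h to convert from UTC+2).
Wiremu in UTC: 08:00-10:30, 10:45-18:45 (subtract 5h to convert from UTC+5).
Sam in UTC: 08:00-10:45, 13:45-17:30 (add 5h to convert from UTC-5).
Callum ∩ Grace: 08:30-10:15, 13:45-17:30, 18:00-18:45.
Callum ∩ Grace ∩ Ximena: 09:15-10:15, 13:45-15:00, 16:15-17:30, 18:00-18:45.
Callum ∩ Grace ∩ Ximena ∩ Rina: 09:15-10:15, 13:45-15:00, 16:15-17:30, 18:00-18:45.
Callum ∩ Grace ∩ Ximena ∩ Rina ∩ Wiremu: 09:15-10:15, 13:45-15:00, 16:15-17:30, 18:00-18:45.
Callum ∩ Grace ∩ Ximena ∩ Rina ∩ Wiremu ∩ Sam: 09:15-10:15, 13:45-15:00, 16:15-17:30.
Summing the common windows: 60 + 75 + 75 = 210 minutes.

210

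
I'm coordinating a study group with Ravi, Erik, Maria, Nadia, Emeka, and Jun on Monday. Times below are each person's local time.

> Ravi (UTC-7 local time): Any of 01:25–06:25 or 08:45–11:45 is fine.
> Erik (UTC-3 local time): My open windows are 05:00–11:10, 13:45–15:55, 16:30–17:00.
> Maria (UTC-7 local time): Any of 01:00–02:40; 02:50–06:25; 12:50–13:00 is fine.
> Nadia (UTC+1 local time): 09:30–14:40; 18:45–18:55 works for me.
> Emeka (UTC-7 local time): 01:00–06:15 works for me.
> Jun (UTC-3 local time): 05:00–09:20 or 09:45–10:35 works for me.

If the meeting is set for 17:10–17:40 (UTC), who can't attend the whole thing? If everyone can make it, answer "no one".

Ravi in UTC: 08:25-13:25, 15:45-18:45 (add 7h to convert from UTC-7).
Erik in UTC: 08:00-14:10, 16:45-18:55, 19:30-20:00 (add 3h to convert from UTC-3).
Maria in UTC: 08:00-09:40, 09:50-13:25, 19:50-20:00 (add 7h to convert from UTC-7).
Nadia in UTC: 08:30-13:40, 17:45-17:55 (subtract 1h to convert from UTC+1).
Emeka in UTC: 08:00-13:15 (add 7h to convert from UTC-7).
Jun in UTC: 08:00-12:20, 12:45-13:35 (add 3h to convert from UTC-3).
Ravi: free for 17:10-17:40. Erik: free for 17:10-17:40. Maria: not fully free for 17:10-17:40. Nadia: not fully free for 17:10-17:40. Emeka: not fully free for 17:10-17:40. Jun: not fully free for 17:10-17:40.

Emeka, Jun, Maria, Nadia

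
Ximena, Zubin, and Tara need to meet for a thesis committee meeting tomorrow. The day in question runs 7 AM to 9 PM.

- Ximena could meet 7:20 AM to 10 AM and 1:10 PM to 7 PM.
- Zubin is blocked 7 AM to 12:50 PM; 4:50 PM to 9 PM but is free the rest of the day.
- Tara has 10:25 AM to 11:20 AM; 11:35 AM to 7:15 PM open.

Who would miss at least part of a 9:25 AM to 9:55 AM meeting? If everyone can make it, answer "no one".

Tara, Zubin

Ximena free: 07:20-10:00, 13:10-19:00.
Zubin free: 12:50-16:50 (invert busy blocks within the working day).
Tara free: 10:25-11:20, 11:35-19:15.
Ximena: free for 09:25-09:55. Zubin: not fully free for 09:25-09:55. Tara: not fully free for 09:25-09:55.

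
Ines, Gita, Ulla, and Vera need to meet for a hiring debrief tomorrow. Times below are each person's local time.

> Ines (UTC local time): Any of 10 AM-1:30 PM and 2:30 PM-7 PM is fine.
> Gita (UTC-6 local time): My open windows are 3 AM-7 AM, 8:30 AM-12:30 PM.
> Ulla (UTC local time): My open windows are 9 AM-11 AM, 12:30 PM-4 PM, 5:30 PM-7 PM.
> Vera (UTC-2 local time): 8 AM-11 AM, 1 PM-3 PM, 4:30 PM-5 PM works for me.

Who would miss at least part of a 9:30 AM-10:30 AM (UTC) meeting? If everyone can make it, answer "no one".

Ines, Vera

Ines in UTC: 10:00-13:30, 14:30-19:00.
Gita in UTC: 09:00-13:00, 14:30-18:30 (add 6h to convert from UTC-6).
Ulla in UTC: 09:00-11:00, 12:30-16:00, 17:30-19:00.
Vera in UTC: 10:00-13:00, 15:00-17:00, 18:30-19:00 (add 2h to convert from UTC-2).
Ines: not fully free for 09:30-10:30. Gita: free for 09:30-10:30. Ulla: free for 09:30-10:30. Vera: not fully free for 09:30-10:30.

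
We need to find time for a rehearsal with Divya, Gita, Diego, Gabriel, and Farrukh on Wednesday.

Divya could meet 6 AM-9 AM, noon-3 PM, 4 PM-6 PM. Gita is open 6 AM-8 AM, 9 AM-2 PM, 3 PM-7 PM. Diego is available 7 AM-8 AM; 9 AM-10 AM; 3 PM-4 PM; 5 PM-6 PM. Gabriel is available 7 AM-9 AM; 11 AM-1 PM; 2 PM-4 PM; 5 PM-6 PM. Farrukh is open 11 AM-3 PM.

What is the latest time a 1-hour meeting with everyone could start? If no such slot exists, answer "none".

none

Divya ∩ Gita: 06:00-08:00, 12:00-14:00, 16:00-18:00.
Divya ∩ Gita ∩ Diego: 07:00-08:00, 17:00-18:00.
Divya ∩ Gita ∩ Diego ∩ Gabriel: 07:00-08:00, 17:00-18:00.
Divya ∩ Gita ∩ Diego ∩ Gabriel ∩ Farrukh: ∅.
There is no time when everyone is free.
No common window is at least 60 minutes long.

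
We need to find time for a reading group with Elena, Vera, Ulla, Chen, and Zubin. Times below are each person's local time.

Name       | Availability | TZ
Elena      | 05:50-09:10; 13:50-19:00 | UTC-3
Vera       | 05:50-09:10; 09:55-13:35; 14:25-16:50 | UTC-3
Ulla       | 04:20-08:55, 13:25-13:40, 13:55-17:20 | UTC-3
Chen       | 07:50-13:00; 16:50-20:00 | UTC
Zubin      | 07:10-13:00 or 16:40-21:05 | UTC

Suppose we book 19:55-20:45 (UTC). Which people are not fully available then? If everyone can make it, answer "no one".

Chen, Ulla, Vera

Elena in UTC: 08:50-12:10, 16:50-22:00 (add 3h to convert from UTC-3).
Vera in UTC: 08:50-12:10, 12:55-16:35, 17:25-19:50 (add 3h to convert from UTC-3).
Ulla in UTC: 07:20-11:55, 16:25-16:40, 16:55-20:20 (add 3h to convert from UTC-3).
Chen in UTC: 07:50-13:00, 16:50-20:00.
Zubin in UTC: 07:10-13:00, 16:40-21:05.
Elena: free for 19:55-20:45. Vera: not fully free for 19:55-20:45. Ulla: not fully free for 19:55-20:45. Chen: not fully free for 19:55-20:45. Zubin: free for 19:55-20:45.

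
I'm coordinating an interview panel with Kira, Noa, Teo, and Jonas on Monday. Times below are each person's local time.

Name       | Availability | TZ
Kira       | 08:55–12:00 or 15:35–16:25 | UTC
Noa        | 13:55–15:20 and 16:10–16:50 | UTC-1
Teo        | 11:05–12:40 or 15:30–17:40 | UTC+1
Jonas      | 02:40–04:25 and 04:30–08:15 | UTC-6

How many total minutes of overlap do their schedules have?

0

Kira in UTC: 08:55-12:00, 15:35-16:25.
Noa in UTC: 14:55-16:20, 17:10-17:50 (add 1h to convert from UTC-1).
Teo in UTC: 10:05-11:40, 14:30-16:40 (subtract 1h to convert from UTC+1).
Jonas in UTC: 08:40-10:25, 10:30-14:15 (add 6h to convert from UTC-6).
Kira ∩ Noa: 15:35-16:20.
Kira ∩ Noa ∩ Teo: 15:35-16:20.
Kira ∩ Noa ∩ Teo ∩ Jonas: ∅.
There is no time when everyone is free.
There is no common window, so the total is 0 minutes.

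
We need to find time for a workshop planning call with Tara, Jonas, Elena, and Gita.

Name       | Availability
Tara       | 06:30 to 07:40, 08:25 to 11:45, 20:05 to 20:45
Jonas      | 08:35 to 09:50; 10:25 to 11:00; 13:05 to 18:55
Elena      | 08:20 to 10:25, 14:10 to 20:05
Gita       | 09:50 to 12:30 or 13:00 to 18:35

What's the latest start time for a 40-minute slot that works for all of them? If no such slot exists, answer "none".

none

Tara ∩ Jonas: 08:35-09:50, 10:25-11:00.
Tara ∩ Jonas ∩ Elena: 08:35-09:50.
Tara ∩ Jonas ∩ Elena ∩ Gita: ∅.
There is no time when everyone is free.
No common window is at least 40 minutes long.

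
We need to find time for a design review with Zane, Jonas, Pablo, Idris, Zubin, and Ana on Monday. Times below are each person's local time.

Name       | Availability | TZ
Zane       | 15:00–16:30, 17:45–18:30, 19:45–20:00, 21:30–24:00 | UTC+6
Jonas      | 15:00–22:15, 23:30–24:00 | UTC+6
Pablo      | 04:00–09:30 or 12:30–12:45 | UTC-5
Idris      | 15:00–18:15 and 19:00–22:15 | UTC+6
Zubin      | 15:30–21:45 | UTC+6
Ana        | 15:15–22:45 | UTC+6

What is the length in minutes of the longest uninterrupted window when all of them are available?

60

Zane in UTC: 09:00-10:30, 11:45-12:30, 13:45-14:00, 15:30-18:00 (subtract 6h to convert from UTC+6).
Jonas in UTC: 09:00-16:15, 17:30-18:00 (subtract 6h to convert from UTC+6).
Pablo in UTC: 09:00-14:30, 17:30-17:45 (add 5h to convert from UTC-5).
Idris in UTC: 09:00-12:15, 13:00-16:15 (subtract 6h to convert from UTC+6).
Zubin in UTC: 09:30-15:45 (subtract 6h to convert from UTC+6).
Ana in UTC: 09:15-16:45 (subtract 6h to convert from UTC+6).
Zane ∩ Jonas: 09:00-10:30, 11:45-12:30, 13:45-14:00, 15:30-16:15, 17:30-18:00.
Zane ∩ Jonas ∩ Pablo: 09:00-10:30, 11:45-12:30, 13:45-14:00, 17:30-17:45.
Zane ∩ Jonas ∩ Pablo ∩ Idris: 09:00-10:30, 11:45-12:15, 13:45-14:00.
Zane ∩ Jonas ∩ Pablo ∩ Idris ∩ Zubin: 09:30-10:30, 11:45-12:15, 13:45-14:00.
Zane ∩ Jonas ∩ Pablo ∩ Idris ∩ Zubin ∩ Ana: 09:30-10:30, 11:45-12:15, 13:45-14:00.
The longest is 09:30-10:30 at 60 minutes.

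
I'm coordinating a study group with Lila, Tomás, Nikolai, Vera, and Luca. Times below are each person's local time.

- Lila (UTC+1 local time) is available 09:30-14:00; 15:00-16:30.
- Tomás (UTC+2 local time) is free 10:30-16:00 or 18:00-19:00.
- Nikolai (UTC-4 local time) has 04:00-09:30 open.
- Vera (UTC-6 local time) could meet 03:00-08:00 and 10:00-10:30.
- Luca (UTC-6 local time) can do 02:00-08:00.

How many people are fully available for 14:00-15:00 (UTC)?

1

Lila in UTC: 08:30-13:00, 14:00-15:30 (subtract 1h to convert from UTC+1).
Tomás in UTC: 08:30-14:00, 16:00-17:00 (subtract 2h to convert from UTC+2).
Nikolai in UTC: 08:00-13:30 (add 4h to convert from UTC-4).
Vera in UTC: 09:00-14:00, 16:00-16:30 (add 6h to convert from UTC-6).
Luca in UTC: 08:00-14:00 (add 6h to convert from UTC-6).
Lila can make the full 14:00-15:00 slot — that's 1.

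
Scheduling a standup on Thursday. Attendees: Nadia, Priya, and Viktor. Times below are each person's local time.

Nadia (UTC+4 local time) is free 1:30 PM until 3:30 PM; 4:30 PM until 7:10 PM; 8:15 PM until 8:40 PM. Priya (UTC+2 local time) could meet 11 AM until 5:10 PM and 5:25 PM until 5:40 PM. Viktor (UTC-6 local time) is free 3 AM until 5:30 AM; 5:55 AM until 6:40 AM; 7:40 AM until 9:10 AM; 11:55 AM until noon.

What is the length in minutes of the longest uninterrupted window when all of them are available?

Nadia in UTC: 09:30-11:30, 12:30-15:10, 16:15-16:40 (subtract 4h to convert from UTC+4).
Priya in UTC: 09:00-15:10, 15:25-15:40 (subtract 2h to convert from UTC+2).
Viktor in UTC: 09:00-11:30, 11:55-12:40, 13:40-15:10, 17:55-18:00 (add 6h to convert from UTC-6).
Nadia ∩ Priya: 09:30-11:30, 12:30-15:10.
Nadia ∩ Priya ∩ Viktor: 09:30-11:30, 12:30-12:40, 13:40-15:10.
The longest is 09:30-11:30 at 120 minutes.

120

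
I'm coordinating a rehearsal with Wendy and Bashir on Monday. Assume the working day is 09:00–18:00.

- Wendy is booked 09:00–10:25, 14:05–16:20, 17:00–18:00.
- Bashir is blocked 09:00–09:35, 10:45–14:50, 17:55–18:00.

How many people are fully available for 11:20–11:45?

1

Wendy free: 10:25-14:05, 16:20-17:00 (invert busy blocks within the working day).
Bashir free: 09:35-10:45, 14:50-17:55 (invert busy blocks within the working day).
Wendy can make the full 11:20-11:45 slot — that's 1.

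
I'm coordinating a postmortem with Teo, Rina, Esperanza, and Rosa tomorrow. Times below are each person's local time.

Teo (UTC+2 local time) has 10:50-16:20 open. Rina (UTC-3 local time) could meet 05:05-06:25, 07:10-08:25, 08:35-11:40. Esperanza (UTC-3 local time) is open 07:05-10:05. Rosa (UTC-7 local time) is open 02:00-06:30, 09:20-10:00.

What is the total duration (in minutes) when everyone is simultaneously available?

Teo in UTC: 08:50-14:20 (subtract 2h to convert from UTC+2).
Rina in UTC: 08:05-09:25, 10:10-11:25, 11:35-14:40 (add 3h to convert from UTC-3).
Esperanza in UTC: 10:05-13:05 (add 3h to convert from UTC-3).
Rosa in UTC: 09:00-13:30, 16:20-17:00 (add 7h to convert from UTC-7).
Teo ∩ Rina: 08:50-09:25, 10:10-11:25, 11:35-14:20.
Teo ∩ Rina ∩ Esperanza: 10:10-11:25, 11:35-13:05.
Teo ∩ Rina ∩ Esperanza ∩ Rosa: 10:10-11:25, 11:35-13:05.
Summing the common windows: 75 + 90 = 165 minutes.

165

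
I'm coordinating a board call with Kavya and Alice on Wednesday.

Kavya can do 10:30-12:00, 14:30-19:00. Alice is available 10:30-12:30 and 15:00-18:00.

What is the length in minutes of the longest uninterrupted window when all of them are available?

Kavya ∩ Alice: 10:30-12:00, 15:00-18:00.
The longest is 15:00-18:00 at 180 minutes.

180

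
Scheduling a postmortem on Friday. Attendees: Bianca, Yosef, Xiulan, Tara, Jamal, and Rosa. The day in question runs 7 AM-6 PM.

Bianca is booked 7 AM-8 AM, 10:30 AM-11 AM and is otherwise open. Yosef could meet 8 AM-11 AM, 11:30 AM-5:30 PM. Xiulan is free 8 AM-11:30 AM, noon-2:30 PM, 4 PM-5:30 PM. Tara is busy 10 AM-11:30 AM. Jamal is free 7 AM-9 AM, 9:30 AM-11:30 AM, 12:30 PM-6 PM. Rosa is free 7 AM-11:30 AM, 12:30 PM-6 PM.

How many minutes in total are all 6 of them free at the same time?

Bianca free: 08:00-10:30, 11:00-18:00 (invert busy blocks within the working day).
Yosef free: 08:00-11:00, 11:30-17:30.
Xiulan free: 08:00-11:30, 12:00-14:30, 16:00-17:30.
Tara free: 07:00-10:00, 11:30-18:00 (invert busy blocks within the working day).
Jamal free: 07:00-09:00, 09:30-11:30, 12:30-18:00.
Rosa free: 07:00-11:30, 12:30-18:00.
Bianca ∩ Yosef: 08:00-10:30, 11:30-17:30.
Bianca ∩ Yosef ∩ Xiulan: 08:00-10:30, 12:00-14:30, 16:00-17:30.
Bianca ∩ Yosef ∩ Xiulan ∩ Tara: 08:00-10:00, 12:00-14:30, 16:00-17:30.
Bianca ∩ Yosef ∩ Xiulan ∩ Tara ∩ Jamal: 08:00-09:00, 09:30-10:00, 12:30-14:30, 16:00-17:30.
Bianca ∩ Yosef ∩ Xiulan ∩ Tara ∩ Jamal ∩ Rosa: 08:00-09:00, 09:30-10:00, 12:30-14:30, 16:00-17:30.
Summing the common windows: 60 + 30 + 120 + 90 = 300 minutes.

300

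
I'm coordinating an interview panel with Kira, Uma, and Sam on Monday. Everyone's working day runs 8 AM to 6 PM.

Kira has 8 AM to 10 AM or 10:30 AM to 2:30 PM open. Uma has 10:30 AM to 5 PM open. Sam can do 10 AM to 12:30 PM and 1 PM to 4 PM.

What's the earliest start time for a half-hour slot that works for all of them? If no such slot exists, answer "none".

Kira ∩ Uma: 10:30-14:30.
Kira ∩ Uma ∩ Sam: 10:30-12:30, 13:00-14:30.
The first common window of at least 30 minutes is 10:30-12:30, so the earliest start is 10:30.

10:30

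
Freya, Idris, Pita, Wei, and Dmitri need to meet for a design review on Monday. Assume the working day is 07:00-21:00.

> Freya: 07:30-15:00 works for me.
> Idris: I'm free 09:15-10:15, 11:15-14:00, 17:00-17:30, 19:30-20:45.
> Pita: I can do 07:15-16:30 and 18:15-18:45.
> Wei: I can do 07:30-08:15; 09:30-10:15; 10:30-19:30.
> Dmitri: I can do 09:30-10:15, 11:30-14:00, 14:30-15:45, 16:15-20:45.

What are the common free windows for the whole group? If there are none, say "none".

09:30-10:15, 11:30-14:00

Freya ∩ Idris: 09:15-10:15, 11:15-14:00.
Freya ∩ Idris ∩ Pita: 09:15-10:15, 11:15-14:00.
Freya ∩ Idris ∩ Pita ∩ Wei: 09:30-10:15, 11:15-14:00.
Freya ∩ Idris ∩ Pita ∩ Wei ∩ Dmitri: 09:30-10:15, 11:30-14:00.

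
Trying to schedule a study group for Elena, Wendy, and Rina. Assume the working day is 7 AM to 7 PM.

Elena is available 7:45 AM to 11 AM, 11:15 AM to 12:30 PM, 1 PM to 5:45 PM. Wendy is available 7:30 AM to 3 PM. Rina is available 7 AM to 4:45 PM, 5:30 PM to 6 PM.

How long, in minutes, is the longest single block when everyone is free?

Elena ∩ Wendy: 07:45-11:00, 11:15-12:30, 13:00-15:00.
Elena ∩ Wendy ∩ Rina: 07:45-11:00, 11:15-12:30, 13:00-15:00.
The longest is 07:45-11:00 at 195 minutes.

195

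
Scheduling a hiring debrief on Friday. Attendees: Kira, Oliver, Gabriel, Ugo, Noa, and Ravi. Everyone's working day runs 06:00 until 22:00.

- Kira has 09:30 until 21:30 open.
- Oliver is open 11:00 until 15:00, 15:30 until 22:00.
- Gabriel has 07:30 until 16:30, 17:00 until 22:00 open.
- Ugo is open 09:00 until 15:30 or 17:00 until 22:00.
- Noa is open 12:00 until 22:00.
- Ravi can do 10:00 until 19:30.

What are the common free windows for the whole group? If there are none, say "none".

Kira ∩ Oliver: 11:00-15:00, 15:30-21:30.
Kira ∩ Oliver ∩ Gabriel: 11:00-15:00, 15:30-16:30, 17:00-21:30.
Kira ∩ Oliver ∩ Gabriel ∩ Ugo: 11:00-15:00, 17:00-21:30.
Kira ∩ Oliver ∩ Gabriel ∩ Ugo ∩ Noa: 12:00-15:00, 17:00-21:30.
Kira ∩ Oliver ∩ Gabriel ∩ Ugo ∩ Noa ∩ Ravi: 12:00-15:00, 17:00-19:30.

12:00-15:00, 17:00-19:30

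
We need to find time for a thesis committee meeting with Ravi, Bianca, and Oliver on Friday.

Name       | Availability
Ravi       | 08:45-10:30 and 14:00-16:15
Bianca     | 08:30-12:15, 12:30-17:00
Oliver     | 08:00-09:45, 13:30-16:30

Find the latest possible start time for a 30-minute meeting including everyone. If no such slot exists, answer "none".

15:45

Ravi ∩ Bianca: 08:45-10:30, 14:00-16:15.
Ravi ∩ Bianca ∩ Oliver: 08:45-09:45, 14:00-16:15.
So the common availability across everyone is 08:45-09:45, 14:00-16:15.
The last common window of at least 30 minutes is 14:00-16:15; a 30-minute meeting can start as late as 15:45 and still end by 16:15.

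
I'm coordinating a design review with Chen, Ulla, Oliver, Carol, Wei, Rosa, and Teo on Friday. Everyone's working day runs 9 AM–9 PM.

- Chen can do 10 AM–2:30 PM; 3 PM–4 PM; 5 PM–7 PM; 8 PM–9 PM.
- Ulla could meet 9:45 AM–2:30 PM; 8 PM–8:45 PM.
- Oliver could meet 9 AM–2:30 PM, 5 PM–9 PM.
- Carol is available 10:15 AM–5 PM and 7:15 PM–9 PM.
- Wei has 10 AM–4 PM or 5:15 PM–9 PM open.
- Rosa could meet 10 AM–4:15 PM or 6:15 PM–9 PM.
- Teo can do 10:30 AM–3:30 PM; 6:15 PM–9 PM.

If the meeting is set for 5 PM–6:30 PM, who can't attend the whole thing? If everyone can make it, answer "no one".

Carol, Rosa, Teo, Ulla, Wei

Chen: free for 17:00-18:30. Ulla: not fully free for 17:00-18:30. Oliver: free for 17:00-18:30. Carol: not fully free for 17:00-18:30. Wei: not fully free for 17:00-18:30. Rosa: not fully free for 17:00-18:30. Teo: not fully free for 17:00-18:30.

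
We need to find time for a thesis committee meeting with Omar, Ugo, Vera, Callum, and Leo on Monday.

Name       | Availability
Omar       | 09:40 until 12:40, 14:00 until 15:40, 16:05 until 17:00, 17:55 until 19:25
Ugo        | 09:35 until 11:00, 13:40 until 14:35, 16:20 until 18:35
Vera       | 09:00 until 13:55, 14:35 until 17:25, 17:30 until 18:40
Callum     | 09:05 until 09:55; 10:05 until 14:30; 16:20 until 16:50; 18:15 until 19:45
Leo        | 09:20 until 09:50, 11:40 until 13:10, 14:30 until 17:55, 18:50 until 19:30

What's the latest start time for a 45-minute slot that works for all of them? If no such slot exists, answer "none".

Omar ∩ Ugo: 09:40-11:00, 14:00-14:35, 16:20-17:00, 17:55-18:35.
Omar ∩ Ugo ∩ Vera: 09:40-11:00, 16:20-17:00, 17:55-18:35.
Omar ∩ Ugo ∩ Vera ∩ Callum: 09:40-09:55, 10:05-11:00, 16:20-16:50, 18:15-18:35.
Omar ∩ Ugo ∩ Vera ∩ Callum ∩ Leo: 09:40-09:50, 16:20-16:50.
So the common availability across everyone is 09:40-09:50, 16:20-16:50.
No common window is at least 45 minutes long.

none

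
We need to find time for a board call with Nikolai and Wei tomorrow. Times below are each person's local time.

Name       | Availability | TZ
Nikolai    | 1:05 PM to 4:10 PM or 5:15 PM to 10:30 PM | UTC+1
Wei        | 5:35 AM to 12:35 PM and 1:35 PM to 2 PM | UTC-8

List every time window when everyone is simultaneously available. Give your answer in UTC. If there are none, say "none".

13:35-15:10, 16:15-20:35

Nikolai in UTC: 12:05-15:10, 16:15-21:30 (subtract 1h to convert from UTC+1).
Wei in UTC: 13:35-20:35, 21:35-22:00 (add 8h to convert from UTC-8).
Nikolai ∩ Wei: 13:35-15:10, 16:15-20:35.
So the common availability across everyone is 13:35-15:10, 16:15-20:35.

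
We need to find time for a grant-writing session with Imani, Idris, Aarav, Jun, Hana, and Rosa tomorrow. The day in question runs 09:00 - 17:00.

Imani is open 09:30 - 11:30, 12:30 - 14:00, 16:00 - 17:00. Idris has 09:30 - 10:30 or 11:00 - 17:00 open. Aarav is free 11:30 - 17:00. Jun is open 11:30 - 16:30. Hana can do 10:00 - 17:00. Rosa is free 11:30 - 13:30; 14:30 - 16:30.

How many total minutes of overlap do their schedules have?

Imani ∩ Idris: 09:30-10:30, 11:00-11:30, 12:30-14:00, 16:00-17:00.
Imani ∩ Idris ∩ Aarav: 12:30-14:00, 16:00-17:00.
Imani ∩ Idris ∩ Aarav ∩ Jun: 12:30-14:00, 16:00-16:30.
Imani ∩ Idris ∩ Aarav ∩ Jun ∩ Hana: 12:30-14:00, 16:00-16:30.
Imani ∩ Idris ∩ Aarav ∩ Jun ∩ Hana ∩ Rosa: 12:30-13:30, 16:00-16:30.
Summing the common windows: 60 + 30 = 90 minutes.

90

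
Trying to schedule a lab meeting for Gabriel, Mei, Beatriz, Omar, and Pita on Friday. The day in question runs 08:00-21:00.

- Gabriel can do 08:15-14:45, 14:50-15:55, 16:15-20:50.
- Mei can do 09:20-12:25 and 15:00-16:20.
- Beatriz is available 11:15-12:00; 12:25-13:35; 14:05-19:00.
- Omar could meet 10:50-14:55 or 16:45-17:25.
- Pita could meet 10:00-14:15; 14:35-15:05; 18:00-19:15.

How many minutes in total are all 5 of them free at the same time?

Gabriel ∩ Mei: 09:20-12:25, 15:00-15:55, 16:15-16:20.
Gabriel ∩ Mei ∩ Beatriz: 11:15-12:00, 15:00-15:55, 16:15-16:20.
Gabriel ∩ Mei ∩ Beatriz ∩ Omar: 11:15-12:00.
Gabriel ∩ Mei ∩ Beatriz ∩ Omar ∩ Pita: 11:15-12:00.
Those are the intersection windows.
That's a single block of 45 minutes.

45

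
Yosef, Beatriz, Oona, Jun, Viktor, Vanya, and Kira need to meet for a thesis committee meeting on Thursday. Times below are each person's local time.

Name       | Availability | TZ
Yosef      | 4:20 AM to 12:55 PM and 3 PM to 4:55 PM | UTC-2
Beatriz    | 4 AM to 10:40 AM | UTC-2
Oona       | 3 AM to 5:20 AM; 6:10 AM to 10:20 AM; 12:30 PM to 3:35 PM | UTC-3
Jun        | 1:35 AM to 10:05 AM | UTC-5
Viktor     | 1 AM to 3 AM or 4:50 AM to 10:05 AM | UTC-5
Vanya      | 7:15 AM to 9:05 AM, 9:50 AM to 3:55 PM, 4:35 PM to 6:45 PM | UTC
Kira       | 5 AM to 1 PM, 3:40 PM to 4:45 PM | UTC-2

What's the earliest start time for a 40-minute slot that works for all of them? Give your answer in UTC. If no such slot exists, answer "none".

07:15

Yosef in UTC: 06:20-14:55, 17:00-18:55 (add 2h to convert from UTC-2).
Beatriz in UTC: 06:00-12:40 (add 2h to convert from UTC-2).
Oona in UTC: 06:00-08:20, 09:10-13:20, 15:30-18:35 (add 3h to convert from UTC-3).
Jun in UTC: 06:35-15:05 (add 5h to convert from UTC-5).
Viktor in UTC: 06:00-08:00, 09:50-15:05 (add 5h to convert from UTC-5).
Vanya in UTC: 07:15-09:05, 09:50-15:55, 16:35-18:45.
Kira in UTC: 07:00-15:00, 17:40-18:45 (add 2h to convert from UTC-2).
Yosef ∩ Beatriz: 06:20-12:40.
Yosef ∩ Beatriz ∩ Oona: 06:20-08:20, 09:10-12:40.
Yosef ∩ Beatriz ∩ Oona ∩ Jun: 06:35-08:20, 09:10-12:40.
Yosef ∩ Beatriz ∩ Oona ∩ Jun ∩ Viktor: 06:35-08:00, 09:50-12:40.
Yosef ∩ Beatriz ∩ Oona ∩ Jun ∩ Viktor ∩ Vanya: 07:15-08:00, 09:50-12:40.
Yosef ∩ Beatriz ∩ Oona ∩ Jun ∩ Viktor ∩ Vanya ∩ Kira: 07:15-08:00, 09:50-12:40.
So the common availability across everyone is 07:15-08:00, 09:50-12:40.
The first common window of at least 40 minutes is 07:15-08:00, so the earliest start is 07:15.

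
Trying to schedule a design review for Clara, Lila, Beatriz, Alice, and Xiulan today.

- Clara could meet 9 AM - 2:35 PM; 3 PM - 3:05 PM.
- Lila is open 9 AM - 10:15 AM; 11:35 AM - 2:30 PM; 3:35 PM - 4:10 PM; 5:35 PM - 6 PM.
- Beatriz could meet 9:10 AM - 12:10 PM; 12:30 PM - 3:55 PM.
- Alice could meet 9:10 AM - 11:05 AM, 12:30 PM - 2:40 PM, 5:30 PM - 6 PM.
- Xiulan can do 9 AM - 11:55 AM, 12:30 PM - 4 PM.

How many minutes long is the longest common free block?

Clara ∩ Lila: 09:00-10:15, 11:35-14:30.
Clara ∩ Lila ∩ Beatriz: 09:10-10:15, 11:35-12:10, 12:30-14:30.
Clara ∩ Lila ∩ Beatriz ∩ Alice: 09:10-10:15, 12:30-14:30.
Clara ∩ Lila ∩ Beatriz ∩ Alice ∩ Xiulan: 09:10-10:15, 12:30-14:30.
Those are the intersection windows.
The longest is 12:30-14:30 at 120 minutes.

120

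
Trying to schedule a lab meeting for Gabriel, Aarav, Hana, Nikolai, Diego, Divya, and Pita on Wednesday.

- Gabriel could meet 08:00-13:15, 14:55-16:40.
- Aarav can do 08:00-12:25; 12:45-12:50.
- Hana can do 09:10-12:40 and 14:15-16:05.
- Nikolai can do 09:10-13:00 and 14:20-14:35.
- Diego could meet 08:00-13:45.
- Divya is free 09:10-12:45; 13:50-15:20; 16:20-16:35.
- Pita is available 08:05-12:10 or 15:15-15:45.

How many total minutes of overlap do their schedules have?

180

Gabriel ∩ Aarav: 08:00-12:25, 12:45-12:50.
Gabriel ∩ Aarav ∩ Hana: 09:10-12:25.
Gabriel ∩ Aarav ∩ Hana ∩ Nikolai: 09:10-12:25.
Gabriel ∩ Aarav ∩ Hana ∩ Nikolai ∩ Diego: 09:10-12:25.
Gabriel ∩ Aarav ∩ Hana ∩ Nikolai ∩ Diego ∩ Divya: 09:10-12:25.
Gabriel ∩ Aarav ∩ Hana ∩ Nikolai ∩ Diego ∩ Divya ∩ Pita: 09:10-12:10.
So the common availability across everyone is 09:10-12:10.
That's a single block of 180 minutes.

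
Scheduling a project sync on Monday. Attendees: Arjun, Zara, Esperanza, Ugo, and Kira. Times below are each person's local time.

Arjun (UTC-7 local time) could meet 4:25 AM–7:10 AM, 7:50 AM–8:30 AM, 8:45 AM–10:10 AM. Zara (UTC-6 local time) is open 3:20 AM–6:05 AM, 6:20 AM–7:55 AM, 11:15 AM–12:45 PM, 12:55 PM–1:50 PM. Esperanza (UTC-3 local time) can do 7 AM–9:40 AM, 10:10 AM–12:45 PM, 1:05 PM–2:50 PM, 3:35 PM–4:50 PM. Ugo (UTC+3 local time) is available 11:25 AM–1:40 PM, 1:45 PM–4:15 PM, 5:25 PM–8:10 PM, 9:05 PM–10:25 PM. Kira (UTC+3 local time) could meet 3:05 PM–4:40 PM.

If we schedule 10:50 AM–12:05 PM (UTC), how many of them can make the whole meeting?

Arjun in UTC: 11:25-14:10, 14:50-15:30, 15:45-17:10 (add 7h to convert from UTC-7).
Zara in UTC: 09:20-12:05, 12:20-13:55, 17:15-18:45, 18:55-19:50 (add 6h to convert from UTC-6).
Esperanza in UTC: 10:00-12:40, 13:10-15:45, 16:05-17:50, 18:35-19:50 (add 3h to convert from UTC-3).
Ugo in UTC: 08:25-10:40, 10:45-13:15, 14:25-17:10, 18:05-19:25 (subtract 3h to convert from UTC+3).
Kira in UTC: 12:05-13:40 (subtract 3h to convert from UTC+3).
Zara, Esperanza, and Ugo can make the full 10:50-12:05 slot — that's 3.

3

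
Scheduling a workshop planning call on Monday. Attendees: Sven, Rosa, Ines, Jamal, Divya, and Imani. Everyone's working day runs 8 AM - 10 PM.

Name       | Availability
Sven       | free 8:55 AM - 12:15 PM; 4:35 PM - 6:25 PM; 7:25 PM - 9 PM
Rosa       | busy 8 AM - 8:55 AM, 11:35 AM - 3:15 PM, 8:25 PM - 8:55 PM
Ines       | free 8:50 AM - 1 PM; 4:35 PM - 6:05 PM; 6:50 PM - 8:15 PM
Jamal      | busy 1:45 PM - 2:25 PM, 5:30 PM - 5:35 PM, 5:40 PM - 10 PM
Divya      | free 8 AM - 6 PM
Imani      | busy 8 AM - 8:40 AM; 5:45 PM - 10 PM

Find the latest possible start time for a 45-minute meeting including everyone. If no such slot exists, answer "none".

Sven free: 08:55-12:15, 16:35-18:25, 19:25-21:00.
Rosa free: 08:55-11:35, 15:15-20:25, 20:55-22:00 (invert busy blocks within the working day).
Ines free: 08:50-13:00, 16:35-18:05, 18:50-20:15.
Jamal free: 08:00-13:45, 14:25-17:30, 17:35-17:40 (invert busy blocks within the working day).
Divya free: 08:00-18:00.
Imani free: 08:40-17:45 (invert busy blocks within the working day).
Sven ∩ Rosa: 08:55-11:35, 16:35-18:25, 19:25-20:25, 20:55-21:00.
Sven ∩ Rosa ∩ Ines: 08:55-11:35, 16:35-18:05, 19:25-20:15.
Sven ∩ Rosa ∩ Ines ∩ Jamal: 08:55-11:35, 16:35-17:30, 17:35-17:40.
Sven ∩ Rosa ∩ Ines ∩ Jamal ∩ Divya: 08:55-11:35, 16:35-17:30, 17:35-17:40.
Sven ∩ Rosa ∩ Ines ∩ Jamal ∩ Divya ∩ Imani: 08:55-11:35, 16:35-17:30, 17:35-17:40.
The last common window of at least 45 minutes is 16:35-17:30; a 45-minute meeting can start as late as 16:45 and still end by 17:30.

16:45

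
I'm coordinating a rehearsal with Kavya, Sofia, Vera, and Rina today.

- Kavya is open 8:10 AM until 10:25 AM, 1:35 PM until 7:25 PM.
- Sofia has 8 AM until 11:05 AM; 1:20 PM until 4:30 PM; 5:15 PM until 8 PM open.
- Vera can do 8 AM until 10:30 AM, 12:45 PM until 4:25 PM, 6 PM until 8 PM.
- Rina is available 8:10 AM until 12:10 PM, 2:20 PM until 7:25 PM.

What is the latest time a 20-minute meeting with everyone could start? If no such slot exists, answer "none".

19:05

Kavya ∩ Sofia: 08:10-10:25, 13:35-16:30, 17:15-19:25.
Kavya ∩ Sofia ∩ Vera: 08:10-10:25, 13:35-16:25, 18:00-19:25.
Kavya ∩ Sofia ∩ Vera ∩ Rina: 08:10-10:25, 14:20-16:25, 18:00-19:25.
So the common availability across everyone is 08:10-10:25, 14:20-16:25, 18:00-19:25.
The last common window of at least 20 minutes is 18:00-19:25; a 20-minute meeting can start as late as 19:05 and still end by 19:25.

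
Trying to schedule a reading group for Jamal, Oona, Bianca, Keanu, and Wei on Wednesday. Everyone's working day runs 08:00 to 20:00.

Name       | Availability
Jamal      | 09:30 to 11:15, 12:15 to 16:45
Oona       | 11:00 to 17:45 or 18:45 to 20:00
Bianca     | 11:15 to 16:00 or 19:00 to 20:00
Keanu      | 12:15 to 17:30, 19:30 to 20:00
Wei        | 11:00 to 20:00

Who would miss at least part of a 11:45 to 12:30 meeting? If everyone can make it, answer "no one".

Jamal, Keanu

Jamal: not fully free for 11:45-12:30. Oona: free for 11:45-12:30. Bianca: free for 11:45-12:30. Keanu: not fully free for 11:45-12:30. Wei: free for 11:45-12:30.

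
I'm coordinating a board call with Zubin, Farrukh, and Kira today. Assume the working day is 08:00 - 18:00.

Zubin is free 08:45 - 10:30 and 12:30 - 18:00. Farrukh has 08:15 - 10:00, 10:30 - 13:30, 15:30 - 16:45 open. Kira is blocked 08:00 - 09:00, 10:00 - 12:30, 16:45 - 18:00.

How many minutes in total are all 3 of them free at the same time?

195

Zubin free: 08:45-10:30, 12:30-18:00.
Farrukh free: 08:15-10:00, 10:30-13:30, 15:30-16:45.
Kira free: 09:00-10:00, 12:30-16:45 (invert busy blocks within the working day).
Zubin ∩ Farrukh: 08:45-10:00, 12:30-13:30, 15:30-16:45.
Zubin ∩ Farrukh ∩ Kira: 09:00-10:00, 12:30-13:30, 15:30-16:45.
Summing the common windows: 60 + 60 + 75 = 195 minutes.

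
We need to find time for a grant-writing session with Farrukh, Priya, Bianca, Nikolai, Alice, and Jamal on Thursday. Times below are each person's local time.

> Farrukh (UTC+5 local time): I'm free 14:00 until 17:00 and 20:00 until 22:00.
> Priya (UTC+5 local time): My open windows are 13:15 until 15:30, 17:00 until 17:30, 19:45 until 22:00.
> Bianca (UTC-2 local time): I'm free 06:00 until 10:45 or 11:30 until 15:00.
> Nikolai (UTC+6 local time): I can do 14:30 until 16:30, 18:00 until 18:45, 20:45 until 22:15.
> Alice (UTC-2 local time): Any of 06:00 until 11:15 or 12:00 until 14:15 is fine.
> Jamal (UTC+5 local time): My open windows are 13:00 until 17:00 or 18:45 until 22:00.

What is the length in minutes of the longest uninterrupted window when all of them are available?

90

Farrukh in UTC: 09:00-12:00, 15:00-17:00 (subtract 5h to convert from UTC+5).
Priya in UTC: 08:15-10:30, 12:00-12:30, 14:45-17:00 (subtract 5h to convert from UTC+5).
Bianca in UTC: 08:00-12:45, 13:30-17:00 (add 2h to convert from UTC-2).
Nikolai in UTC: 08:30-10:30, 12:00-12:45, 14:45-16:15 (subtract 6h to convert from UTC+6).
Alice in UTC: 08:00-13:15, 14:00-16:15 (add 2h to convert from UTC-2).
Jamal in UTC: 08:00-12:00, 13:45-17:00 (subtract 5h to convert from UTC+5).
Farrukh ∩ Priya: 09:00-10:30, 15:00-17:00.
Farrukh ∩ Priya ∩ Bianca: 09:00-10:30, 15:00-17:00.
Farrukh ∩ Priya ∩ Bianca ∩ Nikolai: 09:00-10:30, 15:00-16:15.
Farrukh ∩ Priya ∩ Bianca ∩ Nikolai ∩ Alice: 09:00-10:30, 15:00-16:15.
Farrukh ∩ Priya ∩ Bianca ∩ Nikolai ∩ Alice ∩ Jamal: 09:00-10:30, 15:00-16:15.
The longest is 09:00-10:30 at 90 minutes.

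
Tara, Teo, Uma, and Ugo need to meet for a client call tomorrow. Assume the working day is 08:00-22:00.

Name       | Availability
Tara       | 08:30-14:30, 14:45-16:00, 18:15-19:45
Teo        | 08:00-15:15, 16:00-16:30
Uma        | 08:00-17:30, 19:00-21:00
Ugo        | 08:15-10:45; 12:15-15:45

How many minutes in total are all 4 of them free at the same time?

Tara ∩ Teo: 08:30-14:30, 14:45-15:15.
Tara ∩ Teo ∩ Uma: 08:30-14:30, 14:45-15:15.
Tara ∩ Teo ∩ Uma ∩ Ugo: 08:30-10:45, 12:15-14:30, 14:45-15:15.
So the common availability across everyone is 08:30-10:45, 12:15-14:30, 14:45-15:15.
Summing the common windows: 135 + 135 + 30 = 300 minutes.

300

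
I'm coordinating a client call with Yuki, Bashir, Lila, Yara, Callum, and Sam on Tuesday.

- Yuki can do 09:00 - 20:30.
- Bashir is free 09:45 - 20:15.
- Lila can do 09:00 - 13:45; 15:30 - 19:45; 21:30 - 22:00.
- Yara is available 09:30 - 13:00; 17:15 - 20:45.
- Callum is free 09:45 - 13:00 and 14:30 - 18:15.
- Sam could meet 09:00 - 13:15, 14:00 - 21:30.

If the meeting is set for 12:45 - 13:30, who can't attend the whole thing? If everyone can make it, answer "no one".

Yuki: free for 12:45-13:30. Bashir: free for 12:45-13:30. Lila: free for 12:45-13:30. Yara: not fully free for 12:45-13:30. Callum: not fully free for 12:45-13:30. Sam: not fully free for 12:45-13:30.

Callum, Sam, Yara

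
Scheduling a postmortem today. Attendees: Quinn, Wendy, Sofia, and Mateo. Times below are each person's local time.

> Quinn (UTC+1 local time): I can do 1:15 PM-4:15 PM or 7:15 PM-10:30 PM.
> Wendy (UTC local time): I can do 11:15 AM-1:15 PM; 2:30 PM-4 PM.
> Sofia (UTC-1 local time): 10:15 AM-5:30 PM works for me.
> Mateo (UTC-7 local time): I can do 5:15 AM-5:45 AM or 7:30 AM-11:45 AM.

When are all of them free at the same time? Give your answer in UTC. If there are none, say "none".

12:15-12:45, 14:30-15:15

Quinn in UTC: 12:15-15:15, 18:15-21:30 (subtract 1h to convert from UTC+1).
Wendy in UTC: 11:15-13:15, 14:30-16:00.
Sofia in UTC: 11:15-18:30 (add 1h to convert from UTC-1).
Mateo in UTC: 12:15-12:45, 14:30-18:45 (add 7h to convert from UTC-7).
Quinn ∩ Wendy: 12:15-13:15, 14:30-15:15.
Quinn ∩ Wendy ∩ Sofia: 12:15-13:15, 14:30-15:15.
Quinn ∩ Wendy ∩ Sofia ∩ Mateo: 12:15-12:45, 14:30-15:15.
Those are the intersection windows.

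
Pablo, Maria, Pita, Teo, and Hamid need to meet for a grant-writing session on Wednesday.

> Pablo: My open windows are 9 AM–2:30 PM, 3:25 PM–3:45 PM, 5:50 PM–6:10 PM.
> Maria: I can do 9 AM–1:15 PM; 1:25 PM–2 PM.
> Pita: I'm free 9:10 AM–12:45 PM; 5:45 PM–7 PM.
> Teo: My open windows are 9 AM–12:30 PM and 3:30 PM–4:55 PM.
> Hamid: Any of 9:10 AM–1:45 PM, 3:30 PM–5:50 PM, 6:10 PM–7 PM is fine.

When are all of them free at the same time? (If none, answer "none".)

09:10-12:30

Pablo ∩ Maria: 09:00-13:15, 13:25-14:00.
Pablo ∩ Maria ∩ Pita: 09:10-12:45.
Pablo ∩ Maria ∩ Pita ∩ Teo: 09:10-12:30.
Pablo ∩ Maria ∩ Pita ∩ Teo ∩ Hamid: 09:10-12:30.
So the common availability across everyone is 09:10-12:30.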